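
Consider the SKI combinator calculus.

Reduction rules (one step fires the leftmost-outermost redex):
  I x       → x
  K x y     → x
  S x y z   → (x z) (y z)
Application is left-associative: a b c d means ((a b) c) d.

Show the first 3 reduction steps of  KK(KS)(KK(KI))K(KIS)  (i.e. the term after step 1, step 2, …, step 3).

Answer: after 3 steps: K(KIS)

Reduction:
  start: KK(KS)(KK(KI))K(KIS)
  →1  K(KK(KI))K(KIS)
  →2  KK(KI)(KIS)
  →3  K(KIS)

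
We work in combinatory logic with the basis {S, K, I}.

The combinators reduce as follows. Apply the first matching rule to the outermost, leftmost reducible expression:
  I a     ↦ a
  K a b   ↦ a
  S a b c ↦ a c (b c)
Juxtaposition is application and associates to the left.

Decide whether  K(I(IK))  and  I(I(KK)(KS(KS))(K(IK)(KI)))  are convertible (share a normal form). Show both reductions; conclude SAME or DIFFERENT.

Answer: SAME — A ⇓ KK, B ⇓ KK

Working:
Term A:
  start: K(I(IK))
  step 1: K(IK)
  step 2: KK

Term B:
  start: I(I(KK)(KS(KS))(K(IK)(KI)))
  step 1: I(KK)(KS(KS))(K(IK)(KI))
  step 2: KK(KS(KS))(K(IK)(KI))
  step 3: K(K(IK)(KI))
  step 4: K(IK)
  step 5: KK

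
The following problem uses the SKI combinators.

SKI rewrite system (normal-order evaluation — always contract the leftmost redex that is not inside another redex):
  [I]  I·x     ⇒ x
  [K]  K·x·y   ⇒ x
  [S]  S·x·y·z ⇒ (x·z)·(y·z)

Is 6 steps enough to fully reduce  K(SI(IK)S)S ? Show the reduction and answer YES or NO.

Answer: YES — reaches normal form S(KS) in 4 ≤ 6 steps

Derivation:
  start: K(SI(IK)S)S
  step 1: SI(IK)S
  step 2: IS(IKS)
  step 3: S(IKS)
  step 4: S(KS)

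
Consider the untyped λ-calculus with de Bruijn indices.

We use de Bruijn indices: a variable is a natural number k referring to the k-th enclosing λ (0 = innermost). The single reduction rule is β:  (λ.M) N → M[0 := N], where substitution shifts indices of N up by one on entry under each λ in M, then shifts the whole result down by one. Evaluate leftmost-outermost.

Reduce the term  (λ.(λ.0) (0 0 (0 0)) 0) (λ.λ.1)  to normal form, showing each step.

Answer: normal form = λ.λ.λ.1  (in 5 steps)

Working:
  start: (λ.(λ.0) (0 0 (0 0)) 0) (λ.λ.1)
  →1  (λ.0) ((λ.λ.1) (λ.λ.1) ((λ.λ.1) (λ.λ.1))) (λ.λ.1)
  →2  (λ.λ.1) (λ.λ.1) ((λ.λ.1) (λ.λ.1)) (λ.λ.1)
  →3  (λ.λ.λ.1) ((λ.λ.1) (λ.λ.1)) (λ.λ.1)
  →4  (λ.λ.1) (λ.λ.1)
  →5  λ.λ.λ.1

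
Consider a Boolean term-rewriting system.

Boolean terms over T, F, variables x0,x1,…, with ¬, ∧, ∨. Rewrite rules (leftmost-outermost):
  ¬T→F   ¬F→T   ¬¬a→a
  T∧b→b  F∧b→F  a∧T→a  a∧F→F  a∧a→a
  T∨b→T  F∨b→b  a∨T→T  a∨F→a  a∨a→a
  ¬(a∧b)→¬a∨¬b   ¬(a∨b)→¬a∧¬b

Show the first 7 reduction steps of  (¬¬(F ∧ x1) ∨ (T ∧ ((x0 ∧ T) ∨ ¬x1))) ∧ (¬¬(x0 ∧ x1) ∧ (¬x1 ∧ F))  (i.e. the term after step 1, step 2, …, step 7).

  start: (¬¬(F ∧ x1) ∨ (T ∧ ((x0 ∧ T) ∨ ¬x1))) ∧ (¬¬(x0 ∧ x1) ∧ (¬x1 ∧ F))
  step 1: ((F ∧ x1) ∨ (T ∧ ((x0 ∧ T) ∨ ¬x1))) ∧ (¬¬(x0 ∧ x1) ∧ (¬x1 ∧ F))
  step 2: (F ∨ (T ∧ ((x0 ∧ T) ∨ ¬x1))) ∧ (¬¬(x0 ∧ x1) ∧ (¬x1 ∧ F))
  step 3: (T ∧ ((x0 ∧ T) ∨ ¬x1)) ∧ (¬¬(x0 ∧ x1) ∧ (¬x1 ∧ F))
  step 4: ((x0 ∧ T) ∨ ¬x1) ∧ (¬¬(x0 ∧ x1) ∧ (¬x1 ∧ F))
  step 5: (x0 ∨ ¬x1) ∧ (¬¬(x0 ∧ x1) ∧ (¬x1 ∧ F))
  step 6: (x0 ∨ ¬x1) ∧ ((x0 ∧ x1) ∧ (¬x1 ∧ F))
  step 7: (x0 ∨ ¬x1) ∧ ((x0 ∧ x1) ∧ F)

Answer: after 7 steps: (x0 ∨ ¬x1) ∧ ((x0 ∧ x1) ∧ F)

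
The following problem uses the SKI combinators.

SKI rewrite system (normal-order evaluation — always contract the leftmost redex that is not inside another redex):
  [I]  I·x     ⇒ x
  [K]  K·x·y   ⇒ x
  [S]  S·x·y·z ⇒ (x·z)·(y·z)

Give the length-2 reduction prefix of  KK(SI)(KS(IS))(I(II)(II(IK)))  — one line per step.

  start: KK(SI)(KS(IS))(I(II)(II(IK)))
  [1] K(KS(IS))(I(II)(II(IK)))
  [2] KS(IS)

Answer: after 2 steps: KS(IS)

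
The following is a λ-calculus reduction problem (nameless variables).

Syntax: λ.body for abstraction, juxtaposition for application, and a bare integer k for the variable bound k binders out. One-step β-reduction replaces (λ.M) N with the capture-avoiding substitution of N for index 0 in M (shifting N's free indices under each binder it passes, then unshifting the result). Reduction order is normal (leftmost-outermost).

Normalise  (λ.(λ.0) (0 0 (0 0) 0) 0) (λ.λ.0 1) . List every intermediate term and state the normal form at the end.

  start: (λ.(λ.0) (0 0 (0 0) 0) 0) (λ.λ.0 1)
  step 1: (λ.0) ((λ.λ.0 1) (λ.λ.0 1) ((λ.λ.0 1) (λ.λ.0 1)) (λ.λ.0 1)) (λ.λ.0 1)
  step 2: (λ.λ.0 1) (λ.λ.0 1) ((λ.λ.0 1) (λ.λ.0 1)) (λ.λ.0 1) (λ.λ.0 1)
  step 3: (λ.0 (λ.λ.0 1)) ((λ.λ.0 1) (λ.λ.0 1)) (λ.λ.0 1) (λ.λ.0 1)
  step 4: (λ.λ.0 1) (λ.λ.0 1) (λ.λ.0 1) (λ.λ.0 1) (λ.λ.0 1)
  step 5: (λ.0 (λ.λ.0 1)) (λ.λ.0 1) (λ.λ.0 1) (λ.λ.0 1)
  step 6: (λ.λ.0 1) (λ.λ.0 1) (λ.λ.0 1) (λ.λ.0 1)
  step 7: (λ.0 (λ.λ.0 1)) (λ.λ.0 1) (λ.λ.0 1)
  step 8: (λ.λ.0 1) (λ.λ.0 1) (λ.λ.0 1)
  step 9: (λ.0 (λ.λ.0 1)) (λ.λ.0 1)
  step 10: (λ.λ.0 1) (λ.λ.0 1)
  step 11: λ.0 (λ.λ.0 1)

Answer: normal form = λ.0 (λ.λ.0 1)  (in 11 steps)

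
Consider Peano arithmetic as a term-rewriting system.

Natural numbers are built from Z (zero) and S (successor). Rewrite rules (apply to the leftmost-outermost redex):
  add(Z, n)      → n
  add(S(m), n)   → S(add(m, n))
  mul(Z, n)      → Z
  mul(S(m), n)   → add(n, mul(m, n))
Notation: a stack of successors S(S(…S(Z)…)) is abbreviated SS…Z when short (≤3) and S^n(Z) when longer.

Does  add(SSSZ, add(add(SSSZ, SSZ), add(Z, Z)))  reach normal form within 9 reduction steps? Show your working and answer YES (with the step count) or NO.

Answer: NO — after 9 steps the term is S(S(S(S(S(add(S(add(Z, SSZ)), add(Z, Z))))))), not yet normal

Working:
  start: add(SSSZ, add(add(SSSZ, SSZ), add(Z, Z)))
  [1] S(add(SSZ, add(add(SSSZ, SSZ), add(Z, Z))))
  [2] S(S(add(SZ, add(add(SSSZ, SSZ), add(Z, Z)))))
  [3] S(S(S(add(Z, add(add(SSSZ, SSZ), add(Z, Z))))))
  [4] S(S(S(add(add(SSSZ, SSZ), add(Z, Z)))))
  [5] S(S(S(add(S(add(SSZ, SSZ)), add(Z, Z)))))
  [6] S(S(S(S(add(add(SSZ, SSZ), add(Z, Z))))))
  [7] S(S(S(S(add(S(add(SZ, SSZ)), add(Z, Z))))))
  [8] S(S(S(S(S(add(add(SZ, SSZ), add(Z, Z)))))))
  [9] S(S(S(S(S(add(S(add(Z, SSZ)), add(Z, Z)))))))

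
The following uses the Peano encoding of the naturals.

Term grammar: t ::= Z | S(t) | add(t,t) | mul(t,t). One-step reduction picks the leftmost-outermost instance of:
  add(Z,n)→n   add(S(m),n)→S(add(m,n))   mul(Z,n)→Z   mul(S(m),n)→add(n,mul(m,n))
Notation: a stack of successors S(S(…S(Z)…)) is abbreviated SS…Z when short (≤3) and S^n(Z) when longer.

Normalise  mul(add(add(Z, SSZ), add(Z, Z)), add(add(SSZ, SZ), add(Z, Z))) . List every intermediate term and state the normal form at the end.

  start: mul(add(add(Z, SSZ), add(Z, Z)), add(add(SSZ, SZ), add(Z, Z)))
  [1] mul(add(SSZ, add(Z, Z)), add(add(SSZ, SZ), add(Z, Z)))
  [2] mul(S(add(SZ, add(Z, Z))), add(add(SSZ, SZ), add(Z, Z)))
  [3] add(add(add(SSZ, SZ), add(Z, Z)), mul(add(SZ, add(Z, Z)), add(add(SSZ, SZ), add(Z, Z))))
  [4] add(add(S(add(SZ, SZ)), add(Z, Z)), mul(add(SZ, add(Z, Z)), add(add(SSZ, SZ), add(Z, Z))))
  [5] add(S(add(add(SZ, SZ), add(Z, Z))), mul(add(SZ, add(Z, Z)), add(add(SSZ, SZ), add(Z, Z))))
  [6] S(add(add(add(SZ, SZ), add(Z, Z)), mul(add(SZ, add(Z, Z)), add(add(SSZ, SZ), add(Z, Z)))))
  [7] S(add(add(S(add(Z, SZ)), add(Z, Z)), mul(add(SZ, add(Z, Z)), add(add(SSZ, SZ), add(Z, Z)))))
  [8] S(add(S(add(add(Z, SZ), add(Z, Z))), mul(add(SZ, add(Z, Z)), add(add(SSZ, SZ), add(Z, Z)))))
  [9] S(S(add(add(add(Z, SZ), add(Z, Z)), mul(add(SZ, add(Z, Z)), add(add(SSZ, SZ), add(Z, Z))))))
  [10] S(S(add(add(SZ, add(Z, Z)), mul(add(SZ, add(Z, Z)), add(add(SSZ, SZ), add(Z, Z))))))
  [11] S(S(add(S(add(Z, add(Z, Z))), mul(add(SZ, add(Z, Z)), add(add(SSZ, SZ), add(Z, Z))))))
  [12] S(S(S(add(add(Z, add(Z, Z)), mul(add(SZ, add(Z, Z)), add(add(SSZ, SZ), add(Z, Z)))))))
  [13] S(S(S(add(add(Z, Z), mul(add(SZ, add(Z, Z)), add(add(SSZ, SZ), add(Z, Z)))))))
  [14] S(S(S(add(Z, mul(add(SZ, add(Z, Z)), add(add(SSZ, SZ), add(Z, Z)))))))
  [15] S(S(S(mul(add(SZ, add(Z, Z)), add(add(SSZ, SZ), add(Z, Z))))))
  [16] S(S(S(mul(S(add(Z, add(Z, Z))), add(add(SSZ, SZ), add(Z, Z))))))
  [17] S(S(S(add(add(add(SSZ, SZ), add(Z, Z)), mul(add(Z, add(Z, Z)), add(add(SSZ, SZ), add(Z, Z)))))))
  [18] S(S(S(add(add(S(add(SZ, SZ)), add(Z, Z)), mul(add(Z, add(Z, Z)), add(add(SSZ, SZ), add(Z, Z)))))))
  [19] S(S(S(add(S(add(add(SZ, SZ), add(Z, Z))), mul(add(Z, add(Z, Z)), add(add(SSZ, SZ), add(Z, Z)))))))
  [20] S(S(S(S(add(add(add(SZ, SZ), add(Z, Z)), mul(add(Z, add(Z, Z)), add(add(SSZ, SZ), add(Z, Z))))))))
  [21] S(S(S(S(add(add(S(add(Z, SZ)), add(Z, Z)), mul(add(Z, add(Z, Z)), add(add(SSZ, SZ), add(Z, Z))))))))
  [22] S(S(S(S(add(S(add(add(Z, SZ), add(Z, Z))), mul(add(Z, add(Z, Z)), add(add(SSZ, SZ), add(Z, Z))))))))
  [23] S(S(S(S(S(add(add(add(Z, SZ), add(Z, Z)), mul(add(Z, add(Z, Z)), add(add(SSZ, SZ), add(Z, Z)))))))))
  [24] S(S(S(S(S(add(add(SZ, add(Z, Z)), mul(add(Z, add(Z, Z)), add(add(SSZ, SZ), add(Z, Z)))))))))
  [25] S(S(S(S(S(add(S(add(Z, add(Z, Z))), mul(add(Z, add(Z, Z)), add(add(SSZ, SZ), add(Z, Z)))))))))
  [26] S(S(S(S(S(S(add(add(Z, add(Z, Z)), mul(add(Z, add(Z, Z)), add(add(SSZ, SZ), add(Z, Z))))))))))
  [27] S(S(S(S(S(S(add(add(Z, Z), mul(add(Z, add(Z, Z)), add(add(SSZ, SZ), add(Z, Z))))))))))
  [28] S(S(S(S(S(S(add(Z, mul(add(Z, add(Z, Z)), add(add(SSZ, SZ), add(Z, Z))))))))))
  [29] S(S(S(S(S(S(mul(add(Z, add(Z, Z)), add(add(SSZ, SZ), add(Z, Z)))))))))
  [30] S(S(S(S(S(S(mul(add(Z, Z), add(add(SSZ, SZ), add(Z, Z)))))))))
  [31] S(S(S(S(S(S(mul(Z, add(add(SSZ, SZ), add(Z, Z)))))))))
  [32] S^6(Z)

Answer: normal form = S^6(Z)  (in 32 steps)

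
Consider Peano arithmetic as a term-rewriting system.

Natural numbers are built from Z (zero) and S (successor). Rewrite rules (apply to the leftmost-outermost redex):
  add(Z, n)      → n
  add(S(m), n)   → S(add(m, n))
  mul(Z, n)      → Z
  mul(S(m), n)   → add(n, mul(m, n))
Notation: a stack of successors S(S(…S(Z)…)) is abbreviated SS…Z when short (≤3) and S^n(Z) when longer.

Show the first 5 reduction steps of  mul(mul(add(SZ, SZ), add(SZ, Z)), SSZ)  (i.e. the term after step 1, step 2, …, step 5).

Answer: after 5 steps: add(SSZ, mul(add(add(Z, Z), mul(add(Z, SZ), add(SZ, Z))), SSZ))

Working:
  start: mul(mul(add(SZ, SZ), add(SZ, Z)), SSZ)
  →1  mul(mul(S(add(Z, SZ)), add(SZ, Z)), SSZ)
  →2  mul(add(add(SZ, Z), mul(add(Z, SZ), add(SZ, Z))), SSZ)
  →3  mul(add(S(add(Z, Z)), mul(add(Z, SZ), add(SZ, Z))), SSZ)
  →4  mul(S(add(add(Z, Z), mul(add(Z, SZ), add(SZ, Z)))), SSZ)
  →5  add(SSZ, mul(add(add(Z, Z), mul(add(Z, SZ), add(SZ, Z))), SSZ))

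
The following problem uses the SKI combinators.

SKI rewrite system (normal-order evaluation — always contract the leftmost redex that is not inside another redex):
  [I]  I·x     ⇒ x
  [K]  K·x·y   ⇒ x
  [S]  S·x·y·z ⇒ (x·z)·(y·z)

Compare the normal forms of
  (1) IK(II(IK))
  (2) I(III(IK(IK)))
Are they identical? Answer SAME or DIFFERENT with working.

Answer: SAME — A ⇓ KK, B ⇓ KK

Reduction:
Term A:
  start: IK(II(IK))
  →1  K(II(IK))
  →2  K(I(IK))
  →3  K(IK)
  →4  KK

Term B:
  start: I(III(IK(IK)))
  →1  III(IK(IK))
  →2  II(IK(IK))
  →3  I(IK(IK))
  →4  IK(IK)
  →5  K(IK)
  →6  KK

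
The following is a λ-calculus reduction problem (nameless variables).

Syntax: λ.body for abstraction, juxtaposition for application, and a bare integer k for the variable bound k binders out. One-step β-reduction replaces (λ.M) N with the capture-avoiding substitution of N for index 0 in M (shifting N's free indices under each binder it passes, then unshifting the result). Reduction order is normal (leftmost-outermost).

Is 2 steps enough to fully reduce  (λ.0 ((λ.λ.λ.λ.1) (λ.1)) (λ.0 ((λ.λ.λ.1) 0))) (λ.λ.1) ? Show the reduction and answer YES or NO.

Answer: NO — after 2 steps the term is (λ.(λ.λ.λ.λ.1) (λ.λ.λ.1)) (λ.0 ((λ.λ.λ.1) 0)), not yet normal

Derivation:
  start: (λ.0 ((λ.λ.λ.λ.1) (λ.1)) (λ.0 ((λ.λ.λ.1) 0))) (λ.λ.1)
  →1  (λ.λ.1) ((λ.λ.λ.λ.1) (λ.λ.λ.1)) (λ.0 ((λ.λ.λ.1) 0))
  →2  (λ.(λ.λ.λ.λ.1) (λ.λ.λ.1)) (λ.0 ((λ.λ.λ.1) 0))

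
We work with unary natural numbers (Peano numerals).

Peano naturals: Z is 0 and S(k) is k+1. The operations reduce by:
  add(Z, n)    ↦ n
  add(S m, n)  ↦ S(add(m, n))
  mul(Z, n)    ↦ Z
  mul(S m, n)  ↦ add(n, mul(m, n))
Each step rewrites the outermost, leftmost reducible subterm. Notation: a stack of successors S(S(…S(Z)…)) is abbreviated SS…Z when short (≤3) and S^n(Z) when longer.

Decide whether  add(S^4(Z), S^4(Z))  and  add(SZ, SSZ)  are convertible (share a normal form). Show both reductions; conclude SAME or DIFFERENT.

Term A:
  start: add(S^4(Z), S^4(Z))
  step 1: S(add(SSSZ, S^4(Z)))
  step 2: S(S(add(SSZ, S^4(Z))))
  step 3: S(S(S(add(SZ, S^4(Z)))))
  step 4: S(S(S(S(add(Z, S^4(Z))))))
  step 5: S^8(Z)

Term B:
  start: add(SZ, SSZ)
  step 1: S(add(Z, SSZ))
  step 2: SSSZ

Answer: DIFFERENT — A ⇓ S^8(Z), B ⇓ SSSZ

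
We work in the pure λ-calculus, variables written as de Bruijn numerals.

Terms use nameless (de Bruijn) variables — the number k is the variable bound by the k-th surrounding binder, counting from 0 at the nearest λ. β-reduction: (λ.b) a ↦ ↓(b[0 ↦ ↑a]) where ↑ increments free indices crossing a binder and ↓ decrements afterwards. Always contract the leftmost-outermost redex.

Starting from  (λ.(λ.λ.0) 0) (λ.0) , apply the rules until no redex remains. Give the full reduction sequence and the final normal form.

  start: (λ.(λ.λ.0) 0) (λ.0)
  step 1: (λ.λ.0) (λ.0)
  step 2: λ.0

Answer: normal form = λ.0  (in 2 steps)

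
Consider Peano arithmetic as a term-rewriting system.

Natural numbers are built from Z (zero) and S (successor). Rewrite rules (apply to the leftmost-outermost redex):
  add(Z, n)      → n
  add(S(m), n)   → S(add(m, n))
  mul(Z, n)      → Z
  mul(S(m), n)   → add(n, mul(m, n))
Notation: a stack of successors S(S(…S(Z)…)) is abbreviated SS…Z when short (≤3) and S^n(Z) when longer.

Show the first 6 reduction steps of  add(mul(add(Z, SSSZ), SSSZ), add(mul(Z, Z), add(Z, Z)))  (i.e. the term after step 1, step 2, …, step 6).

  start: add(mul(add(Z, SSSZ), SSSZ), add(mul(Z, Z), add(Z, Z)))
  step 1: add(mul(SSSZ, SSSZ), add(mul(Z, Z), add(Z, Z)))
  step 2: add(add(SSSZ, mul(SSZ, SSSZ)), add(mul(Z, Z), add(Z, Z)))
  step 3: add(S(add(SSZ, mul(SSZ, SSSZ))), add(mul(Z, Z), add(Z, Z)))
  step 4: S(add(add(SSZ, mul(SSZ, SSSZ)), add(mul(Z, Z), add(Z, Z))))
  step 5: S(add(S(add(SZ, mul(SSZ, SSSZ))), add(mul(Z, Z), add(Z, Z))))
  step 6: S(S(add(add(SZ, mul(SSZ, SSSZ)), add(mul(Z, Z), add(Z, Z)))))

Answer: after 6 steps: S(S(add(add(SZ, mul(SSZ, SSSZ)), add(mul(Z, Z), add(Z, Z)))))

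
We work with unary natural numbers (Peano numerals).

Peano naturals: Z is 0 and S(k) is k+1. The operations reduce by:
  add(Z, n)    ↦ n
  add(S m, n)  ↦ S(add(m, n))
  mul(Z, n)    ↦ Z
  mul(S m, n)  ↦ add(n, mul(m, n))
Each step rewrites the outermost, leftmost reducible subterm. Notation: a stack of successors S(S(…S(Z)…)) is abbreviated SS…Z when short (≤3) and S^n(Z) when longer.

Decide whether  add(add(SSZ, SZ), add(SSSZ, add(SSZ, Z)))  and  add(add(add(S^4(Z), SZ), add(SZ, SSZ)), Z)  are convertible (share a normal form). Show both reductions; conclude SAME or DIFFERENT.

Answer: SAME — A ⇓ S^8(Z), B ⇓ S^8(Z)

Working:
Term A:
  start: add(add(SSZ, SZ), add(SSSZ, add(SSZ, Z)))
  step 1: add(S(add(SZ, SZ)), add(SSSZ, add(SSZ, Z)))
  step 2: S(add(add(SZ, SZ), add(SSSZ, add(SSZ, Z))))
  step 3: S(add(S(add(Z, SZ)), add(SSSZ, add(SSZ, Z))))
  step 4: S(S(add(add(Z, SZ), add(SSSZ, add(SSZ, Z)))))
  step 5: S(S(add(SZ, add(SSSZ, add(SSZ, Z)))))
  step 6: S(S(S(add(Z, add(SSSZ, add(SSZ, Z))))))
  step 7: S(S(S(add(SSSZ, add(SSZ, Z)))))
  step 8: S(S(S(S(add(SSZ, add(SSZ, Z))))))
  step 9: S(S(S(S(S(add(SZ, add(SSZ, Z)))))))
  step 10: S(S(S(S(S(S(add(Z, add(SSZ, Z))))))))
  step 11: S(S(S(S(S(S(add(SSZ, Z)))))))
  step 12: S(S(S(S(S(S(S(add(SZ, Z))))))))
  step 13: S(S(S(S(S(S(S(S(add(Z, Z)))))))))
  step 14: S^8(Z)

Term B:
  start: add(add(add(S^4(Z), SZ), add(SZ, SSZ)), Z)
  step 1: add(add(S(add(SSSZ, SZ)), add(SZ, SSZ)), Z)
  step 2: add(S(add(add(SSSZ, SZ), add(SZ, SSZ))), Z)
  step 3: S(add(add(add(SSSZ, SZ), add(SZ, SSZ)), Z))
  step 4: S(add(add(S(add(SSZ, SZ)), add(SZ, SSZ)), Z))
  step 5: S(add(S(add(add(SSZ, SZ), add(SZ, SSZ))), Z))
  step 6: S(S(add(add(add(SSZ, SZ), add(SZ, SSZ)), Z)))
  step 7: S(S(add(add(S(add(SZ, SZ)), add(SZ, SSZ)), Z)))
  step 8: S(S(add(S(add(add(SZ, SZ), add(SZ, SSZ))), Z)))
  step 9: S(S(S(add(add(add(SZ, SZ), add(SZ, SSZ)), Z))))
  step 10: S(S(S(add(add(S(add(Z, SZ)), add(SZ, SSZ)), Z))))
  step 11: S(S(S(add(S(add(add(Z, SZ), add(SZ, SSZ))), Z))))
  step 12: S(S(S(S(add(add(add(Z, SZ), add(SZ, SSZ)), Z)))))
  step 13: S(S(S(S(add(add(SZ, add(SZ, SSZ)), Z)))))
  step 14: S(S(S(S(add(S(add(Z, add(SZ, SSZ))), Z)))))
  step 15: S(S(S(S(S(add(add(Z, add(SZ, SSZ)), Z))))))
  step 16: S(S(S(S(S(add(add(SZ, SSZ), Z))))))
  step 17: S(S(S(S(S(add(S(add(Z, SSZ)), Z))))))
  step 18: S(S(S(S(S(S(add(add(Z, SSZ), Z)))))))
  step 19: S(S(S(S(S(S(add(SSZ, Z)))))))
  step 20: S(S(S(S(S(S(S(add(SZ, Z))))))))
  step 21: S(S(S(S(S(S(S(S(add(Z, Z)))))))))
  step 22: S^8(Z)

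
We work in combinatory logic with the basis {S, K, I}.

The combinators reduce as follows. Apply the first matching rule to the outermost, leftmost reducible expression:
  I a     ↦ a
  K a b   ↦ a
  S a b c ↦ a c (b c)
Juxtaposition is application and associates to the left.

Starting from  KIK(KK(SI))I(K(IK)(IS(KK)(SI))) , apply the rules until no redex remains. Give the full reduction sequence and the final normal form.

Answer: normal form = I  (in 4 steps)

Working:
  start: KIK(KK(SI))I(K(IK)(IS(KK)(SI)))
  [1] I(KK(SI))I(K(IK)(IS(KK)(SI)))
  [2] KK(SI)I(K(IK)(IS(KK)(SI)))
  [3] KI(K(IK)(IS(KK)(SI)))
  [4] I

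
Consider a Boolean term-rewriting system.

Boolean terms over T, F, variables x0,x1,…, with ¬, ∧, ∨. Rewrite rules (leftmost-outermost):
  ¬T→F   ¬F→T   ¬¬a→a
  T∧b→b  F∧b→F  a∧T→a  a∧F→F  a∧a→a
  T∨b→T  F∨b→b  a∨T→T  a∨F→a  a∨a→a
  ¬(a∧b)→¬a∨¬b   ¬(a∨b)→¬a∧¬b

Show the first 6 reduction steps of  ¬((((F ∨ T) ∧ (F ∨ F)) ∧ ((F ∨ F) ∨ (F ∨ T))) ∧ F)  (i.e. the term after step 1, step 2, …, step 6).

  start: ¬((((F ∨ T) ∧ (F ∨ F)) ∧ ((F ∨ F) ∨ (F ∨ T))) ∧ F)
  [1] ¬(((F ∨ T) ∧ (F ∨ F)) ∧ ((F ∨ F) ∨ (F ∨ T))) ∨ ¬F
  [2] (¬((F ∨ T) ∧ (F ∨ F)) ∨ ¬((F ∨ F) ∨ (F ∨ T))) ∨ ¬F
  [3] ((¬(F ∨ T) ∨ ¬(F ∨ F)) ∨ ¬((F ∨ F) ∨ (F ∨ T))) ∨ ¬F
  [4] (((¬F ∧ ¬T) ∨ ¬(F ∨ F)) ∨ ¬((F ∨ F) ∨ (F ∨ T))) ∨ ¬F
  [5] (((T ∧ ¬T) ∨ ¬(F ∨ F)) ∨ ¬((F ∨ F) ∨ (F ∨ T))) ∨ ¬F
  [6] ((¬T ∨ ¬(F ∨ F)) ∨ ¬((F ∨ F) ∨ (F ∨ T))) ∨ ¬F

Answer: after 6 steps: ((¬T ∨ ¬(F ∨ F)) ∨ ¬((F ∨ F) ∨ (F ∨ T))) ∨ ¬F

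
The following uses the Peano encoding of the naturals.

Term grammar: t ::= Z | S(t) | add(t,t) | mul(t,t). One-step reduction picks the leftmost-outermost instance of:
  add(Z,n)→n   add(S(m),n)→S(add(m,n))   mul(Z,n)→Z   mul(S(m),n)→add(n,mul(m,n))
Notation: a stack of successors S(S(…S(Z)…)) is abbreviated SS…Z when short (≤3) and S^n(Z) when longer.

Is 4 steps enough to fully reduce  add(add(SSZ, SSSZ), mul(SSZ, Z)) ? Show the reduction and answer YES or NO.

Answer: NO — after 4 steps the term is S(S(add(add(Z, SSSZ), mul(SSZ, Z)))), not yet normal

Working:
  start: add(add(SSZ, SSSZ), mul(SSZ, Z))
  →1  add(S(add(SZ, SSSZ)), mul(SSZ, Z))
  →2  S(add(add(SZ, SSSZ), mul(SSZ, Z)))
  →3  S(add(S(add(Z, SSSZ)), mul(SSZ, Z)))
  →4  S(S(add(add(Z, SSSZ), mul(SSZ, Z))))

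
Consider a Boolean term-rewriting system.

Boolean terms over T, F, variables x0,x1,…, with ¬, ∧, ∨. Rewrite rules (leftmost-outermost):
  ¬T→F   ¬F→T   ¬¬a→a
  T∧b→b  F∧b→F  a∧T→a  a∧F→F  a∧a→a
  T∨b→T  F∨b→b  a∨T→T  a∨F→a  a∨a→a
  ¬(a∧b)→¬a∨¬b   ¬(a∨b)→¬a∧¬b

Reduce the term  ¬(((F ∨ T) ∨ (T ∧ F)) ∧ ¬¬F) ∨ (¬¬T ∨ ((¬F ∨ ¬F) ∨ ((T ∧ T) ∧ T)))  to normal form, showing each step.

Answer: normal form = T  (in 11 steps)

Working:
  start: ¬(((F ∨ T) ∨ (T ∧ F)) ∧ ¬¬F) ∨ (¬¬T ∨ ((¬F ∨ ¬F) ∨ ((T ∧ T) ∧ T)))
  [1] (¬((F ∨ T) ∨ (T ∧ F)) ∨ ¬¬¬F) ∨ (¬¬T ∨ ((¬F ∨ ¬F) ∨ ((T ∧ T) ∧ T)))
  [2] ((¬(F ∨ T) ∧ ¬(T ∧ F)) ∨ ¬¬¬F) ∨ (¬¬T ∨ ((¬F ∨ ¬F) ∨ ((T ∧ T) ∧ T)))
  [3] (((¬F ∧ ¬T) ∧ ¬(T ∧ F)) ∨ ¬¬¬F) ∨ (¬¬T ∨ ((¬F ∨ ¬F) ∨ ((T ∧ T) ∧ T)))
  [4] (((T ∧ ¬T) ∧ ¬(T ∧ F)) ∨ ¬¬¬F) ∨ (¬¬T ∨ ((¬F ∨ ¬F) ∨ ((T ∧ T) ∧ T)))
  [5] ((¬T ∧ ¬(T ∧ F)) ∨ ¬¬¬F) ∨ (¬¬T ∨ ((¬F ∨ ¬F) ∨ ((T ∧ T) ∧ T)))
  [6] ((F ∧ ¬(T ∧ F)) ∨ ¬¬¬F) ∨ (¬¬T ∨ ((¬F ∨ ¬F) ∨ ((T ∧ T) ∧ T)))
  [7] (F ∨ ¬¬¬F) ∨ (¬¬T ∨ ((¬F ∨ ¬F) ∨ ((T ∧ T) ∧ T)))
  [8] ¬¬¬F ∨ (¬¬T ∨ ((¬F ∨ ¬F) ∨ ((T ∧ T) ∧ T)))
  [9] ¬F ∨ (¬¬T ∨ ((¬F ∨ ¬F) ∨ ((T ∧ T) ∧ T)))
  [10] T ∨ (¬¬T ∨ ((¬F ∨ ¬F) ∨ ((T ∧ T) ∧ T)))
  [11] T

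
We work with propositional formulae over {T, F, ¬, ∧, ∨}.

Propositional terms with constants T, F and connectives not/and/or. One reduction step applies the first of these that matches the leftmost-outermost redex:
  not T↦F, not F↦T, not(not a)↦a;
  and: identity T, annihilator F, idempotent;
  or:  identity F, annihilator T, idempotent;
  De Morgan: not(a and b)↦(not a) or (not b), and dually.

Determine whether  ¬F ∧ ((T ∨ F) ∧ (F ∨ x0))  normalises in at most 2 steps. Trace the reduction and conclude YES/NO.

  start: ¬F ∧ ((T ∨ F) ∧ (F ∨ x0))
  →1  T ∧ ((T ∨ F) ∧ (F ∨ x0))
  →2  (T ∨ F) ∧ (F ∨ x0)

Answer: NO — after 2 steps the term is (T ∨ F) ∧ (F ∨ x0), not yet normal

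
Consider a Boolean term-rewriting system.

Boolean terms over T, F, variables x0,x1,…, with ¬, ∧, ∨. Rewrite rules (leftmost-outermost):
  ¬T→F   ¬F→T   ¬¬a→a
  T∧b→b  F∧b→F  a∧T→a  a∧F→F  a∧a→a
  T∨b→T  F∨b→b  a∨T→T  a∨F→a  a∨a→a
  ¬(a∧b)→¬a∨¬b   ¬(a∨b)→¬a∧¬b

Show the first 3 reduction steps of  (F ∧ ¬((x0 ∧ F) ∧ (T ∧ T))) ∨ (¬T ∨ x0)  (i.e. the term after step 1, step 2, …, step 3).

  start: (F ∧ ¬((x0 ∧ F) ∧ (T ∧ T))) ∨ (¬T ∨ x0)
  step 1: F ∨ (¬T ∨ x0)
  step 2: ¬T ∨ x0
  step 3: F ∨ x0

Answer: after 3 steps: F ∨ x0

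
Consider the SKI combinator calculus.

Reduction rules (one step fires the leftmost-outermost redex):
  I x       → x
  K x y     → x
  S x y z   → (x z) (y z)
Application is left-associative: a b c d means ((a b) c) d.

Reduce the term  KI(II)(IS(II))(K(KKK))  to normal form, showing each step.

Answer: normal form = SI(KK)  (in 5 steps)

Reduction:
  start: KI(II)(IS(II))(K(KKK))
  [1] I(IS(II))(K(KKK))
  [2] IS(II)(K(KKK))
  [3] S(II)(K(KKK))
  [4] SI(K(KKK))
  [5] SI(KK)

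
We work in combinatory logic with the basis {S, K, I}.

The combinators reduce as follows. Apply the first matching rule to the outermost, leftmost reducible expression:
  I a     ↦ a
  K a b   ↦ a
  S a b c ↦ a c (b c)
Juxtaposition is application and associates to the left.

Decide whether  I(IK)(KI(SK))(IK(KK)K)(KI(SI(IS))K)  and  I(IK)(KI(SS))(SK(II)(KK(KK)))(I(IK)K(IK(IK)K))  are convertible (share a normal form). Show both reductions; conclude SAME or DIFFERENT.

Answer: SAME — A ⇓ K, B ⇓ K

Working:
Term A:
  start: I(IK)(KI(SK))(IK(KK)K)(KI(SI(IS))K)
  [1] IK(KI(SK))(IK(KK)K)(KI(SI(IS))K)
  [2] K(KI(SK))(IK(KK)K)(KI(SI(IS))K)
  [3] KI(SK)(KI(SI(IS))K)
  [4] I(KI(SI(IS))K)
  [5] KI(SI(IS))K
  [6] IK
  [7] K

Term B:
  start: I(IK)(KI(SS))(SK(II)(KK(KK)))(I(IK)K(IK(IK)K))
  [1] IK(KI(SS))(SK(II)(KK(KK)))(I(IK)K(IK(IK)K))
  [2] K(KI(SS))(SK(II)(KK(KK)))(I(IK)K(IK(IK)K))
  [3] KI(SS)(I(IK)K(IK(IK)K))
  [4] I(I(IK)K(IK(IK)K))
  [5] I(IK)K(IK(IK)K)
  [6] IKK(IK(IK)K)
  [7] KK(IK(IK)K)
  [8] K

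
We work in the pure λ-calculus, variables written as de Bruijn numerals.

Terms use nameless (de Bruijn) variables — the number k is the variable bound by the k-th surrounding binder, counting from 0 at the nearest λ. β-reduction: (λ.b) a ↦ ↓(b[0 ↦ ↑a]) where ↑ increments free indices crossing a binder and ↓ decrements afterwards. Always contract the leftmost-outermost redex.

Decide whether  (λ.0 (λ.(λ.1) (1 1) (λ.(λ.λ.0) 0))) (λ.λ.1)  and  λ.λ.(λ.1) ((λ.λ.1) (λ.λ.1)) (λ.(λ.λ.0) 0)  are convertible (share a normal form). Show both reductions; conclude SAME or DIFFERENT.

Term A:
  start: (λ.0 (λ.(λ.1) (1 1) (λ.(λ.λ.0) 0))) (λ.λ.1)
  step 1: (λ.λ.1) (λ.(λ.1) ((λ.λ.1) (λ.λ.1)) (λ.(λ.λ.0) 0))
  step 2: λ.λ.(λ.1) ((λ.λ.1) (λ.λ.1)) (λ.(λ.λ.0) 0)
  step 3: λ.λ.0 (λ.(λ.λ.0) 0)
  step 4: λ.λ.0 (λ.λ.0)

Term B:
  start: λ.λ.(λ.1) ((λ.λ.1) (λ.λ.1)) (λ.(λ.λ.0) 0)
  step 1: λ.λ.0 (λ.(λ.λ.0) 0)
  step 2: λ.λ.0 (λ.λ.0)

Answer: SAME — A ⇓ λ.λ.0 (λ.λ.0), B ⇓ λ.λ.0 (λ.λ.0)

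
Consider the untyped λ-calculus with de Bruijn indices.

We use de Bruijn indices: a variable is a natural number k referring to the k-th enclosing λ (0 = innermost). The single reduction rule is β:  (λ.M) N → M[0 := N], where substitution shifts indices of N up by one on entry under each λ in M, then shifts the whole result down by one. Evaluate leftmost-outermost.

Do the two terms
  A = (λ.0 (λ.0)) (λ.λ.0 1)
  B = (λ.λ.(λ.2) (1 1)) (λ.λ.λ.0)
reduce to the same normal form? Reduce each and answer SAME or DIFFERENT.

Term A:
  start: (λ.0 (λ.0)) (λ.λ.0 1)
  →1  (λ.λ.0 1) (λ.0)
  →2  λ.0 (λ.0)

Term B:
  start: (λ.λ.(λ.2) (1 1)) (λ.λ.λ.0)
  →1  λ.(λ.λ.λ.λ.0) ((λ.λ.λ.0) (λ.λ.λ.0))
  →2  λ.λ.λ.λ.0

Answer: DIFFERENT — A ⇓ λ.0 (λ.0), B ⇓ λ.λ.λ.λ.0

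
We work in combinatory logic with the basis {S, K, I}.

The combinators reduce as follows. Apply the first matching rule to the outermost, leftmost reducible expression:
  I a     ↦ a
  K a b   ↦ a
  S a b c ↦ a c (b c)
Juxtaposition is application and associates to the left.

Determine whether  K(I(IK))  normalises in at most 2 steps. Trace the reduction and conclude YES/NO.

Answer: YES — reaches normal form KK in 2 ≤ 2 steps

Derivation:
  start: K(I(IK))
  step 1: K(IK)
  step 2: KK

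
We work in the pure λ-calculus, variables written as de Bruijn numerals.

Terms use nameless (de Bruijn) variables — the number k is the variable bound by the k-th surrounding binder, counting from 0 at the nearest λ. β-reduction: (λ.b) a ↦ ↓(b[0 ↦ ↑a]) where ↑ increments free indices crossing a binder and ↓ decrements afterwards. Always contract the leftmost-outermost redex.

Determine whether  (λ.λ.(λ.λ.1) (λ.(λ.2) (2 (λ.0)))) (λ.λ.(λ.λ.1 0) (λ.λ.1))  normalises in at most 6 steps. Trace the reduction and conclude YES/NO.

Answer: YES — reaches normal form λ.λ.λ.2 in 3 ≤ 6 steps

Working:
  start: (λ.λ.(λ.λ.1) (λ.(λ.2) (2 (λ.0)))) (λ.λ.(λ.λ.1 0) (λ.λ.1))
  →1  λ.(λ.λ.1) (λ.(λ.2) ((λ.λ.(λ.λ.1 0) (λ.λ.1)) (λ.0)))
  →2  λ.λ.λ.(λ.3) ((λ.λ.(λ.λ.1 0) (λ.λ.1)) (λ.0))
  →3  λ.λ.λ.2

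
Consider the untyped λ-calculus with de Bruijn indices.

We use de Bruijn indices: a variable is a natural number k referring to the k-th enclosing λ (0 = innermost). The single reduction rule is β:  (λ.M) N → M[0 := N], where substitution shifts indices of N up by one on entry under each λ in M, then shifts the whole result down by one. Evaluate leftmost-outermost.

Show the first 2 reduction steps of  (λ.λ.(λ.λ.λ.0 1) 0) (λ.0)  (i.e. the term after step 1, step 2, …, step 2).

Answer: after 2 steps: λ.λ.λ.0 1

Working:
  start: (λ.λ.(λ.λ.λ.0 1) 0) (λ.0)
  [1] λ.(λ.λ.λ.0 1) 0
  [2] λ.λ.λ.0 1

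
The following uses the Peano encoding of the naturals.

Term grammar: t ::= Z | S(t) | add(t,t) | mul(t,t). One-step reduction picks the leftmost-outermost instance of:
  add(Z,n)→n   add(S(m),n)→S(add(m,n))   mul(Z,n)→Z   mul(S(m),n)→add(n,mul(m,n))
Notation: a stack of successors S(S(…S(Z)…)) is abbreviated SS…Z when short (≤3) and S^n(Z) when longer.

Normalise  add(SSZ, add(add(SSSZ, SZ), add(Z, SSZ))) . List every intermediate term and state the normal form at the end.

Answer: normal form = S^8(Z)  (in 13 steps)

Reduction:
  start: add(SSZ, add(add(SSSZ, SZ), add(Z, SSZ)))
  [1] S(add(SZ, add(add(SSSZ, SZ), add(Z, SSZ))))
  [2] S(S(add(Z, add(add(SSSZ, SZ), add(Z, SSZ)))))
  [3] S(S(add(add(SSSZ, SZ), add(Z, SSZ))))
  [4] S(S(add(S(add(SSZ, SZ)), add(Z, SSZ))))
  [5] S(S(S(add(add(SSZ, SZ), add(Z, SSZ)))))
  [6] S(S(S(add(S(add(SZ, SZ)), add(Z, SSZ)))))
  [7] S(S(S(S(add(add(SZ, SZ), add(Z, SSZ))))))
  [8] S(S(S(S(add(S(add(Z, SZ)), add(Z, SSZ))))))
  [9] S(S(S(S(S(add(add(Z, SZ), add(Z, SSZ)))))))
  [10] S(S(S(S(S(add(SZ, add(Z, SSZ)))))))
  [11] S(S(S(S(S(S(add(Z, add(Z, SSZ))))))))
  [12] S(S(S(S(S(S(add(Z, SSZ)))))))
  [13] S^8(Z)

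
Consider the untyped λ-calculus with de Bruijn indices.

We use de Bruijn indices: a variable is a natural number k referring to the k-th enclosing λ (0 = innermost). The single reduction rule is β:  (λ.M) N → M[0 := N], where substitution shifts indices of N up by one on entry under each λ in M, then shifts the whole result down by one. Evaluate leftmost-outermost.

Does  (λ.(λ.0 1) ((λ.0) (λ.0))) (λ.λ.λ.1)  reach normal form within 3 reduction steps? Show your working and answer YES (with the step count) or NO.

  start: (λ.(λ.0 1) ((λ.0) (λ.0))) (λ.λ.λ.1)
  step 1: (λ.0 (λ.λ.λ.1)) ((λ.0) (λ.0))
  step 2: (λ.0) (λ.0) (λ.λ.λ.1)
  step 3: (λ.0) (λ.λ.λ.1)

Answer: NO — after 3 steps the term is (λ.0) (λ.λ.λ.1), not yet normal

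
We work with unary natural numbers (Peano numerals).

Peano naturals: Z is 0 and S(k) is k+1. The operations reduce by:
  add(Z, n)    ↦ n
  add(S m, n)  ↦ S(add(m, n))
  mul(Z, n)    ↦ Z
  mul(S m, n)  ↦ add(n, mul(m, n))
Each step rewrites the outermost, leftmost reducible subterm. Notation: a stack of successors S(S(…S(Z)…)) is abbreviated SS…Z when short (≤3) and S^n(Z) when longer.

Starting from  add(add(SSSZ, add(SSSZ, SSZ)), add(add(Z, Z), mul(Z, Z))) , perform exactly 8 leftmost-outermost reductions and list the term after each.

  start: add(add(SSSZ, add(SSSZ, SSZ)), add(add(Z, Z), mul(Z, Z)))
  [1] add(S(add(SSZ, add(SSSZ, SSZ))), add(add(Z, Z), mul(Z, Z)))
  [2] S(add(add(SSZ, add(SSSZ, SSZ)), add(add(Z, Z), mul(Z, Z))))
  [3] S(add(S(add(SZ, add(SSSZ, SSZ))), add(add(Z, Z), mul(Z, Z))))
  [4] S(S(add(add(SZ, add(SSSZ, SSZ)), add(add(Z, Z), mul(Z, Z)))))
  [5] S(S(add(S(add(Z, add(SSSZ, SSZ))), add(add(Z, Z), mul(Z, Z)))))
  [6] S(S(S(add(add(Z, add(SSSZ, SSZ)), add(add(Z, Z), mul(Z, Z))))))
  [7] S(S(S(add(add(SSSZ, SSZ), add(add(Z, Z), mul(Z, Z))))))
  [8] S(S(S(add(S(add(SSZ, SSZ)), add(add(Z, Z), mul(Z, Z))))))

Answer: after 8 steps: S(S(S(add(S(add(SSZ, SSZ)), add(add(Z, Z), mul(Z, Z))))))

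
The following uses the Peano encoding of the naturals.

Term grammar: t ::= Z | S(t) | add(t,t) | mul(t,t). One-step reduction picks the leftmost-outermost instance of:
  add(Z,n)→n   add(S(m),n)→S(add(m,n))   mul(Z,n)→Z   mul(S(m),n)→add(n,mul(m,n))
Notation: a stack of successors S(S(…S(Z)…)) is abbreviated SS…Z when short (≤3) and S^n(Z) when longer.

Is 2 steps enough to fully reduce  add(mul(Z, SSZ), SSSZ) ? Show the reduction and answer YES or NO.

  start: add(mul(Z, SSZ), SSSZ)
  step 1: add(Z, SSSZ)
  step 2: SSSZ

Answer: YES — reaches normal form SSSZ in 2 ≤ 2 steps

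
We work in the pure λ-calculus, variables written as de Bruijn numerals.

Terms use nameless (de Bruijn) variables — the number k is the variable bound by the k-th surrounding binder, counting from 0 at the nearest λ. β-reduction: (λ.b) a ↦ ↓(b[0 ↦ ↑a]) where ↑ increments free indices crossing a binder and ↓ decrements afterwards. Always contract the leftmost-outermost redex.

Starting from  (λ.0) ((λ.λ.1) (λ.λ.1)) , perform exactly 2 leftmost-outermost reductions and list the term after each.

  start: (λ.0) ((λ.λ.1) (λ.λ.1))
  [1] (λ.λ.1) (λ.λ.1)
  [2] λ.λ.λ.1

Answer: after 2 steps: λ.λ.λ.1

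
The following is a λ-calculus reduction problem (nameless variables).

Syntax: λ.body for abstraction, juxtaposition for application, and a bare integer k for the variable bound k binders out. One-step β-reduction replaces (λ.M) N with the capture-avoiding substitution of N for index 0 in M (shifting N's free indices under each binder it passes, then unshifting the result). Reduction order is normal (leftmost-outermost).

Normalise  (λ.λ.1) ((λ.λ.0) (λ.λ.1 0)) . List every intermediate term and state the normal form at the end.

Answer: normal form = λ.λ.0  (in 2 steps)

Reduction:
  start: (λ.λ.1) ((λ.λ.0) (λ.λ.1 0))
  →1  λ.(λ.λ.0) (λ.λ.1 0)
  →2  λ.λ.0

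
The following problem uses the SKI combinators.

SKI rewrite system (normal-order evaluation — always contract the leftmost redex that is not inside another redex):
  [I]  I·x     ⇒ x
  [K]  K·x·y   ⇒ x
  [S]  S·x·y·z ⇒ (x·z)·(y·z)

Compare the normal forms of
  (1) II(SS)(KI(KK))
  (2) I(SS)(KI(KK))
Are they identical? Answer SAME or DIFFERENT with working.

Term A:
  start: II(SS)(KI(KK))
  [1] I(SS)(KI(KK))
  [2] SS(KI(KK))
  [3] SSI

Term B:
  start: I(SS)(KI(KK))
  [1] SS(KI(KK))
  [2] SSI

Answer: SAME — A ⇓ SSI, B ⇓ SSI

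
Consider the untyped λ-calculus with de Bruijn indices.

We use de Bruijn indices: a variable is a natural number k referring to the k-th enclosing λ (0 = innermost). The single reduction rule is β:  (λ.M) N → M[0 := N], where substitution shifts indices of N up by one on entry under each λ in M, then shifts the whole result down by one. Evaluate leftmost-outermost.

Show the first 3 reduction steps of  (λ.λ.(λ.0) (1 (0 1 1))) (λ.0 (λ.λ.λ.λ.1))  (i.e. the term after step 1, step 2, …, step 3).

  start: (λ.λ.(λ.0) (1 (0 1 1))) (λ.0 (λ.λ.λ.λ.1))
  →1  λ.(λ.0) ((λ.0 (λ.λ.λ.λ.1)) (0 (λ.0 (λ.λ.λ.λ.1)) (λ.0 (λ.λ.λ.λ.1))))
  →2  λ.(λ.0 (λ.λ.λ.λ.1)) (0 (λ.0 (λ.λ.λ.λ.1)) (λ.0 (λ.λ.λ.λ.1)))
  →3  λ.0 (λ.0 (λ.λ.λ.λ.1)) (λ.0 (λ.λ.λ.λ.1)) (λ.λ.λ.λ.1)

Answer: after 3 steps: λ.0 (λ.0 (λ.λ.λ.λ.1)) (λ.0 (λ.λ.λ.λ.1)) (λ.λ.λ.λ.1)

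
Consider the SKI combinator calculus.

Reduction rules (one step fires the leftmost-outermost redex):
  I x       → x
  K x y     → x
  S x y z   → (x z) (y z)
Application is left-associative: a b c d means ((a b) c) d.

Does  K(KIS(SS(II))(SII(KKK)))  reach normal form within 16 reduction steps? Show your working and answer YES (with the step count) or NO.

Answer: YES — reaches normal form K(S(KK)(KK)) in 15 ≤ 16 steps

Working:
  start: K(KIS(SS(II))(SII(KKK)))
  →1  K(I(SS(II))(SII(KKK)))
  →2  K(SS(II)(SII(KKK)))
  →3  K(S(SII(KKK))(II(SII(KKK))))
  →4  K(S(I(KKK)(I(KKK)))(II(SII(KKK))))
  →5  K(S(KKK(I(KKK)))(II(SII(KKK))))
  →6  K(S(K(I(KKK)))(II(SII(KKK))))
  →7  K(S(K(KKK))(II(SII(KKK))))
  →8  K(S(KK)(II(SII(KKK))))
  →9  K(S(KK)(I(SII(KKK))))
  →10  K(S(KK)(SII(KKK)))
  →11  K(S(KK)(I(KKK)(I(KKK))))
  →12  K(S(KK)(KKK(I(KKK))))
  →13  K(S(KK)(K(I(KKK))))
  →14  K(S(KK)(K(KKK)))
  →15  K(S(KK)(KK))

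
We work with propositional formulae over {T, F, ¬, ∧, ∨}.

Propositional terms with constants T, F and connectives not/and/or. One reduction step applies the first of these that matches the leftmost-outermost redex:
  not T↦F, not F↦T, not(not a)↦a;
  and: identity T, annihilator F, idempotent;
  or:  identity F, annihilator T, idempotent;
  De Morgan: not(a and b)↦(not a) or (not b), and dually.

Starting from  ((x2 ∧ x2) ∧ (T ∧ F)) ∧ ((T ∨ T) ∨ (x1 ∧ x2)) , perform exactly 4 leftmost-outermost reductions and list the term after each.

  start: ((x2 ∧ x2) ∧ (T ∧ F)) ∧ ((T ∨ T) ∨ (x1 ∧ x2))
  step 1: (x2 ∧ (T ∧ F)) ∧ ((T ∨ T) ∨ (x1 ∧ x2))
  step 2: (x2 ∧ F) ∧ ((T ∨ T) ∨ (x1 ∧ x2))
  step 3: F ∧ ((T ∨ T) ∨ (x1 ∧ x2))
  step 4: F

Answer: after 4 steps: F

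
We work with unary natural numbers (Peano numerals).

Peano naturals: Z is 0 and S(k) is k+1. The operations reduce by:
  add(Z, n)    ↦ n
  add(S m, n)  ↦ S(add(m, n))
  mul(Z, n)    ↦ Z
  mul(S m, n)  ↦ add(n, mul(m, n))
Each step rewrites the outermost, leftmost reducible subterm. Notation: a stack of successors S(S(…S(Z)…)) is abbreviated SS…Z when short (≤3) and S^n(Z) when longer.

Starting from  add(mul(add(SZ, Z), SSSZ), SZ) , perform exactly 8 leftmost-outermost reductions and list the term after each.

  start: add(mul(add(SZ, Z), SSSZ), SZ)
  step 1: add(mul(S(add(Z, Z)), SSSZ), SZ)
  step 2: add(add(SSSZ, mul(add(Z, Z), SSSZ)), SZ)
  step 3: add(S(add(SSZ, mul(add(Z, Z), SSSZ))), SZ)
  step 4: S(add(add(SSZ, mul(add(Z, Z), SSSZ)), SZ))
  step 5: S(add(S(add(SZ, mul(add(Z, Z), SSSZ))), SZ))
  step 6: S(S(add(add(SZ, mul(add(Z, Z), SSSZ)), SZ)))
  step 7: S(S(add(S(add(Z, mul(add(Z, Z), SSSZ))), SZ)))
  step 8: S(S(S(add(add(Z, mul(add(Z, Z), SSSZ)), SZ))))

Answer: after 8 steps: S(S(S(add(add(Z, mul(add(Z, Z), SSSZ)), SZ))))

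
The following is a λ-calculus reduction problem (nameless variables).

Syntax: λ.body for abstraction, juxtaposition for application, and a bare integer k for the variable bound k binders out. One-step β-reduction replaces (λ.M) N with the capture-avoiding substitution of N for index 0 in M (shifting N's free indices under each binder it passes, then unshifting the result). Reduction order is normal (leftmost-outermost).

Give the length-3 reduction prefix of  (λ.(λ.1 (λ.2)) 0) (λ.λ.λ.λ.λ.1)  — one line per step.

  start: (λ.(λ.1 (λ.2)) 0) (λ.λ.λ.λ.λ.1)
  step 1: (λ.(λ.λ.λ.λ.λ.1) (λ.λ.λ.λ.λ.λ.1)) (λ.λ.λ.λ.λ.1)
  step 2: (λ.λ.λ.λ.λ.1) (λ.λ.λ.λ.λ.λ.1)
  step 3: λ.λ.λ.λ.1

Answer: after 3 steps: λ.λ.λ.λ.1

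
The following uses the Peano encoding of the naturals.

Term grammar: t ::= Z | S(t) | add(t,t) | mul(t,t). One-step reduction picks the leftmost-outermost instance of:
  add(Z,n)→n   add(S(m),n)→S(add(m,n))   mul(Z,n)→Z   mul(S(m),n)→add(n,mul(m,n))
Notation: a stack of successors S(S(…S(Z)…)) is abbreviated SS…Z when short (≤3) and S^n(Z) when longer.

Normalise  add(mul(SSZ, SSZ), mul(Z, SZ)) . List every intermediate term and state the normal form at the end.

Answer: normal form = S^4(Z)  (in 15 steps)

Reduction:
  start: add(mul(SSZ, SSZ), mul(Z, SZ))
  step 1: add(add(SSZ, mul(SZ, SSZ)), mul(Z, SZ))
  step 2: add(S(add(SZ, mul(SZ, SSZ))), mul(Z, SZ))
  step 3: S(add(add(SZ, mul(SZ, SSZ)), mul(Z, SZ)))
  step 4: S(add(S(add(Z, mul(SZ, SSZ))), mul(Z, SZ)))
  step 5: S(S(add(add(Z, mul(SZ, SSZ)), mul(Z, SZ))))
  step 6: S(S(add(mul(SZ, SSZ), mul(Z, SZ))))
  step 7: S(S(add(add(SSZ, mul(Z, SSZ)), mul(Z, SZ))))
  step 8: S(S(add(S(add(SZ, mul(Z, SSZ))), mul(Z, SZ))))
  step 9: S(S(S(add(add(SZ, mul(Z, SSZ)), mul(Z, SZ)))))
  step 10: S(S(S(add(S(add(Z, mul(Z, SSZ))), mul(Z, SZ)))))
  step 11: S(S(S(S(add(add(Z, mul(Z, SSZ)), mul(Z, SZ))))))
  step 12: S(S(S(S(add(mul(Z, SSZ), mul(Z, SZ))))))
  step 13: S(S(S(S(add(Z, mul(Z, SZ))))))
  step 14: S(S(S(S(mul(Z, SZ)))))
  step 15: S^4(Z)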